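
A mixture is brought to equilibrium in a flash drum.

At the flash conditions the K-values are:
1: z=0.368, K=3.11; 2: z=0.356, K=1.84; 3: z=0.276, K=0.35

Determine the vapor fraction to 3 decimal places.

ψ = 0.906

Newton iteration, ψ⁰ = 0.54:
  ψ = 0.540: g = 0.2922, g' = -0.754 → ψ = 0.928
  ψ = 0.928: g = -0.0213, g' = -1.007 → ψ = 0.907
  ψ = 0.907: g = -0.0004, g' = -0.965 → ψ = 0.906
Converged at ψ = 0.906.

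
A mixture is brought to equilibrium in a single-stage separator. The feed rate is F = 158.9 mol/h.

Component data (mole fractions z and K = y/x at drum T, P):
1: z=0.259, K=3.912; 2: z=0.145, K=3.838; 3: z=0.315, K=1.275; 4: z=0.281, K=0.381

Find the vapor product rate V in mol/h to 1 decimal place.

V = 143.2 mol/h

Let β = V/F and solve Σ zᵢ(Kᵢ−1)/(1+β(Kᵢ−1)) = 0.
Check two-phase: ΣzᵢKᵢ = 2.078 > 1 and Σzᵢ/Kᵢ = 1.089 > 1, so g(0) = 1.078 > 0 and g(1) = -0.089 < 0.
Newton–Raphson from β = 0.62:
  β = 0.620: g = 0.2097, g' = -0.733 → β = 0.906
  β = 0.906: g = -0.0041, g' = -0.831 → β = 0.901
Converged at β = 0.901.
Then V = β·F = 0.9010·158.9 = 143.2 mol/h and L = F − V = 15.7 mol/h.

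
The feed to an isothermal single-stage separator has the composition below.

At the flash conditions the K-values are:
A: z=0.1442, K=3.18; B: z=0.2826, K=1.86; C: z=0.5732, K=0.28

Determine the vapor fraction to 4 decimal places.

Newton–Raphson from ψ = 0.5:
  ψ = 0.5000: g = -0.32449, g' = -0.9846 → ψ = 0.1704
  ψ = 0.1704: g = -0.02926, g' = -0.9094 → ψ = 0.1383
  ψ = 0.1383: g = 0.00044, g' = -0.9381 → ψ = 0.1387
Converged at ψ = 0.1387.

ψ = 0.1387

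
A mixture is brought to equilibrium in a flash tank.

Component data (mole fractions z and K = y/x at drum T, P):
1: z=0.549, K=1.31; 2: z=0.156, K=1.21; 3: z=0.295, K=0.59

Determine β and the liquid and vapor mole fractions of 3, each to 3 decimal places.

β = 0.691, x_3 = 0.412, y_3 = 0.243

Material balance + equilibrium reduce to Σ zᵢ(Kᵢ−1)/(1+β(Kᵢ−1)) = 0.
Check two-phase: ΣzᵢKᵢ = 1.082 > 1 and Σzᵢ/Kᵢ = 1.048 > 1, so g(0) = 0.082 > 0 and g(1) = -0.048 < 0.
Newton iteration, β⁰ = 0.43:
  β = 0.430: g = 0.0334, g' = -0.120 → β = 0.708
  β = 0.708: g = -0.0024, g' = -0.139 → β = 0.691
Converged at β = 0.691.
Compositions from xᵢ = zᵢ/(1+β(Kᵢ−1)), yᵢ = Kᵢxᵢ:
  1: x = 0.452, y = 0.592
  2: x = 0.136, y = 0.165
  3: x = 0.412, y = 0.243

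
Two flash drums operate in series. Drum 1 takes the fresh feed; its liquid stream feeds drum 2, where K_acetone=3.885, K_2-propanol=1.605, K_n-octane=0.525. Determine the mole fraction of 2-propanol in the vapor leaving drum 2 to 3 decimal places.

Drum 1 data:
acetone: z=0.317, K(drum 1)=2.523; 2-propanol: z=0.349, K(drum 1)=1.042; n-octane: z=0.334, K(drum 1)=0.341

y_2-propanol (drum 2) = 0.387

Drum 1:
Let ψ₁ = V/F and solve Σ zᵢ(Kᵢ−1)/(1+ψ₁(Kᵢ−1)) = 0.
Feasibility: ΣzᵢKᵢ = 1.277, Σzᵢ/Kᵢ = 1.440 — both > 1, two phases present.
Iterate (Newton) starting at ψ₁ = 0.5:
  ψ₁ = 0.500: g = -0.0398, g' = -0.560 → ψ₁ = 0.429
  ψ₁ = 0.429: g = -0.0004, g' = -0.551 → ψ₁ = 0.428
Converged at ψ₁ = 0.428.
Drum-1 compositions:
  acetone: x = 0.192, y = 0.484
  2-propanol: x = 0.343, y = 0.357
  n-octane: x = 0.465, y = 0.159
Drum-2 feed = drum-1 liquid: z₂ = (0.1919, 0.3428, 0.4653).
Drum 2:
Let ψ₂ = V/F and solve Σ zᵢ(Kᵢ−1)/(1+ψ₂(Kᵢ−1)) = 0.
Check two-phase: ΣzᵢKᵢ = 1.540 > 1 and Σzᵢ/Kᵢ = 1.149 > 1, so g(0) = 0.540 > 0 and g(1) = -0.149 < 0.
Iterate (Newton) starting at ψ₂ = 0.48:
  ψ₂ = 0.480: g = 0.1066, g' = -0.532 → ψ₂ = 0.680
  ψ₂ = 0.680: g = 0.0073, g' = -0.474 → ψ₂ = 0.696
Converged at ψ₂ = 0.696.
  acetone: x = 0.064, y = 0.248
  2-propanol: x = 0.241, y = 0.387
  n-octane: x = 0.695, y = 0.365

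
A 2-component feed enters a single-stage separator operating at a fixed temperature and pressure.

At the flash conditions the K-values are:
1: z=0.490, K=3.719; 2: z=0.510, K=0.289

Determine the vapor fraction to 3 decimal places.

Rachford–Rice: g(ψ) = Σ zᵢ(Kᵢ−1)/(1+ψ(Kᵢ−1)) = 0.
Check two-phase: ΣzᵢKᵢ = 1.970 > 1 and Σzᵢ/Kᵢ = 1.896 > 1, so g(0) = 0.970 > 0 and g(1) = -0.896 < 0.
Binary case is linear: z₁(K₁−1)(1+ψ(K₂−1)) + z₂(K₂−1)(1+ψ(K₁−1)) = 0
⇒ ψ = [z₁(K₁−1)+z₂(K₂−1)] / [−(K₁−1)(K₂−1)] = 0.9697/1.9332 = 0.502

ψ = 0.502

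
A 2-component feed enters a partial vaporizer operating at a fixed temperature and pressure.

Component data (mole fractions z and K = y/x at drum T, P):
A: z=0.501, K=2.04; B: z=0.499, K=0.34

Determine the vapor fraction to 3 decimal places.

Let ψ = V/F and solve Σ zᵢ(Kᵢ−1)/(1+ψ(Kᵢ−1)) = 0.
Feasibility: ΣzᵢKᵢ = 1.192, Σzᵢ/Kᵢ = 1.713 — both > 1, two phases present.
Binary case is linear: z₁(K₁−1)(1+ψ(K₂−1)) + z₂(K₂−1)(1+ψ(K₁−1)) = 0
⇒ ψ = [z₁(K₁−1)+z₂(K₂−1)] / [−(K₁−1)(K₂−1)] = 0.1917/0.6864 = 0.279

ψ = 0.279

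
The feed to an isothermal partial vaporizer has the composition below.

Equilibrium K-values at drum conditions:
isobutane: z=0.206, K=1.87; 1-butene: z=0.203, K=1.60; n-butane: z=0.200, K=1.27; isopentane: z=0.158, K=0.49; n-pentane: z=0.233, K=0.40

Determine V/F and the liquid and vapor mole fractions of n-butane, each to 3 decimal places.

V/F = 0.385, x_n-butane = 0.181, y_n-butane = 0.230

Newton iteration, V/F⁰ = 0.46:
  V/F = 0.460: g = -0.0269, g' = -0.366 → V/F = 0.387
  V/F = 0.387: g = -0.0005, g' = -0.353 → V/F = 0.385
Converged at V/F = 0.385.
Compositions from xᵢ = zᵢ/(1+V/F(Kᵢ−1)), yᵢ = Kᵢxᵢ:
  isobutane: x = 0.154, y = 0.289
  1-butene: x = 0.165, y = 0.264
  n-butane: x = 0.181, y = 0.230
  isopentane: x = 0.197, y = 0.096
  n-pentane: x = 0.303, y = 0.121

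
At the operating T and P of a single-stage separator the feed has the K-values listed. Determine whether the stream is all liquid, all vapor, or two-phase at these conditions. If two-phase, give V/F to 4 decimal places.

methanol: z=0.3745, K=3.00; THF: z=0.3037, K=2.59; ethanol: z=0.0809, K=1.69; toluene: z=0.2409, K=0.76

all vapor

ΣzᵢKᵢ = 2.2299; Σzᵢ/Kᵢ = 0.6069.
Since Σzᵢ/Kᵢ < 1 the mixture is above its dew point — single vapor phase.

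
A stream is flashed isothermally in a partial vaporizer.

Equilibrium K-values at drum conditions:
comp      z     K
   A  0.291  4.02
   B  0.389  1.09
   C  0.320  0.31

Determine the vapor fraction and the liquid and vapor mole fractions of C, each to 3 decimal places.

Let ψ = V/F and solve Σ zᵢ(Kᵢ−1)/(1+ψ(Kᵢ−1)) = 0.
Check two-phase: ΣzᵢKᵢ = 1.693 > 1 and Σzᵢ/Kᵢ = 1.462 > 1, so g(0) = 0.693 > 0 and g(1) = -0.462 < 0.
Newton–Raphson from ψ = 0.45:
  ψ = 0.450: g = 0.0860, g' = -0.800 → ψ = 0.557
  ψ = 0.557: g = 0.0020, g' = -0.774 → ψ = 0.560
Converged at ψ = 0.560.
Compositions from xᵢ = zᵢ/(1+ψ(Kᵢ−1)), yᵢ = Kᵢxᵢ:
  A: x = 0.108, y = 0.435
  B: x = 0.370, y = 0.404
  C: x = 0.522, y = 0.162

ψ = 0.560, x_C = 0.522, y_C = 0.162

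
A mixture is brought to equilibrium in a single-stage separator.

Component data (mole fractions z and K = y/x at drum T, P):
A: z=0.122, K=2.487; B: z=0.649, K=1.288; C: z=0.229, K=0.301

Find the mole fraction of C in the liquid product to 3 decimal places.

x_C = 0.373

Rachford–Rice: g(β) = Σ zᵢ(Kᵢ−1)/(1+β(Kᵢ−1)) = 0.
Feasibility: ΣzᵢKᵢ = 1.208, Σzᵢ/Kᵢ = 1.314 — both > 1, two phases present.
Newton–Raphson from β = 0.5:
  β = 0.500: g = 0.0214, g' = -0.394 → β = 0.554
  β = 0.554: g = -0.0006, g' = -0.419 → β = 0.553
Converged at β = 0.553.
Compositions from xᵢ = zᵢ/(1+β(Kᵢ−1)), yᵢ = Kᵢxᵢ:
  A: x = 0.067, y = 0.167
  B: x = 0.560, y = 0.721
  C: x = 0.373, y = 0.112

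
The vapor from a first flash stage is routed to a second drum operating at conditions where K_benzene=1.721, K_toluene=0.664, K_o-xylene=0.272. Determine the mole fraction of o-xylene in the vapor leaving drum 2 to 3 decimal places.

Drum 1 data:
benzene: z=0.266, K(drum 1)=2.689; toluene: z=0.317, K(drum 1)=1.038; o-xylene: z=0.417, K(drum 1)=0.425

y_o-xylene (drum 2) = 0.067

Drum 1:
Let ψ₁ = V/F and solve Σ zᵢ(Kᵢ−1)/(1+ψ₁(Kᵢ−1)) = 0.
Check two-phase: ΣzᵢKᵢ = 1.222 > 1 and Σzᵢ/Kᵢ = 1.385 > 1, so g(0) = 0.222 > 0 and g(1) = -0.385 < 0.
Newton iteration, ψ₁⁰ = 0.63:
  ψ₁ = 0.630: g = -0.1465, g' = -0.518 → ψ₁ = 0.347
  ψ₁ = 0.347: g = -0.0043, g' = -0.517 → ψ₁ = 0.339
Converged at ψ₁ = 0.339.
Drum-1 compositions:
  benzene: x = 0.169, y = 0.455
  toluene: x = 0.313, y = 0.325
  o-xylene: x = 0.518, y = 0.220
Drum-2 feed = drum-1 vapor: z₂ = (0.4551, 0.3249, 0.2201).
Drum 2:
Let ψ₂ = V/F and solve Σ zᵢ(Kᵢ−1)/(1+ψ₂(Kᵢ−1)) = 0.
Check two-phase: ΣzᵢKᵢ = 1.059 > 1 and Σzᵢ/Kᵢ = 1.563 > 1, so g(0) = 0.059 > 0 and g(1) = -0.563 < 0.
Iterate (Newton) starting at ψ₂ = 0.5:
  ψ₂ = 0.500: g = -0.1419, g' = -0.469 → ψ₂ = 0.197
  ψ₂ = 0.197: g = -0.0168, g' = -0.382 → ψ₂ = 0.154
  ψ₂ = 0.154: g = -0.0001, g' = -0.380 → ψ₂ = 0.153
Converged at ψ₂ = 0.153.
  benzene: x = 0.410, y = 0.705
  toluene: x = 0.343, y = 0.227
  o-xylene: x = 0.248, y = 0.067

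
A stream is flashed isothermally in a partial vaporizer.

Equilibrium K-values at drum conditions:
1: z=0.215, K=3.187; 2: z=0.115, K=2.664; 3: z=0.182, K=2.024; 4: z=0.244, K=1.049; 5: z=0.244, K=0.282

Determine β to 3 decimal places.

Material balance + equilibrium reduce to Σ zᵢ(Kᵢ−1)/(1+β(Kᵢ−1)) = 0.
Check two-phase: ΣzᵢKᵢ = 1.685 > 1 and Σzᵢ/Kᵢ = 1.298 > 1, so g(0) = 0.685 > 0 and g(1) = -0.298 < 0.
Newton–Raphson from β = 0.41:
  β = 0.410: g = 0.2564, g' = -0.746 → β = 0.754
  β = 0.754: g = -0.0025, g' = -0.868 → β = 0.751
Converged at β = 0.751.

β = 0.751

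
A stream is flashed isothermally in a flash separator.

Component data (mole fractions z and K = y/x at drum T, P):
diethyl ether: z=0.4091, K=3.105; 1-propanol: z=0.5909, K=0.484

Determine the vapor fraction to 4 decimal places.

ψ = 0.5121

Let ψ = V/F and solve Σ zᵢ(Kᵢ−1)/(1+ψ(Kᵢ−1)) = 0.
Check two-phase: ΣzᵢKᵢ = 1.5563 > 1 and Σzᵢ/Kᵢ = 1.3526 > 1, so g(0) = 0.5563 > 0 and g(1) = -0.3526 < 0.
Newton–Raphson from ψ = 0.39:
  ψ = 0.3900: g = 0.09119, g' = -0.7933 → ψ = 0.5050
  ψ = 0.5050: g = 0.00510, g' = -0.7137 → ψ = 0.5121
Converged at ψ = 0.5121.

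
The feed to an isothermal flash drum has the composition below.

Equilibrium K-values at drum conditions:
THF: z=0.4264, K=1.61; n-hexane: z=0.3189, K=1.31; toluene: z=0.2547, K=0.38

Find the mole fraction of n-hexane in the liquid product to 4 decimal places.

Material balance + equilibrium reduce to Σ zᵢ(Kᵢ−1)/(1+V/F(Kᵢ−1)) = 0.
Feasibility: ΣzᵢKᵢ = 1.2010, Σzᵢ/Kᵢ = 1.1785 — both > 1, two phases present.
Newton iteration, V/F⁰ = 0.32:
  V/F = 0.3200: g = 0.11056, g' = -0.2888 → V/F = 0.7028
  V/F = 0.7028: g = -0.01664, g' = -0.4059 → V/F = 0.6618
  V/F = 0.6618: g = -0.00048, g' = -0.3832 → V/F = 0.6606
Converged at V/F = 0.6606.
Compositions from xᵢ = zᵢ/(1+V/F(Kᵢ−1)), yᵢ = Kᵢxᵢ:
  THF: x = 0.3039, y = 0.4893
  n-hexane: x = 0.2647, y = 0.3468
  toluene: x = 0.4314, y = 0.1639

x_n-hexane = 0.2647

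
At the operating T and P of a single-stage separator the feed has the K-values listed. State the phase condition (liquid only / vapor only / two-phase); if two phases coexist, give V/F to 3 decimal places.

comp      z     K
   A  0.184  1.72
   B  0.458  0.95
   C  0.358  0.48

ΣzᵢKᵢ = 0.923; Σzᵢ/Kᵢ = 1.335.
Since ΣzᵢKᵢ < 1 the mixture is below its bubble point — single liquid phase.

liquid only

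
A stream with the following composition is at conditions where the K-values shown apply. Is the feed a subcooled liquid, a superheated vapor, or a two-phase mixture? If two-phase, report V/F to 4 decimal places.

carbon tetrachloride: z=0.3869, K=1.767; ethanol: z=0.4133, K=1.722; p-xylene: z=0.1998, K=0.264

ΣzᵢKᵢ = 1.4481; Σzᵢ/Kᵢ = 1.2158.
Both exceed 1, so a two-phase solution exists.
Rachford–Rice: g(ψ) = Σ zᵢ(Kᵢ−1)/(1+ψ(Kᵢ−1)) = 0.
Newton–Raphson from ψ = 0.62:
  ψ = 0.6200: g = 0.13677, g' = -0.5735 → ψ = 0.8585
  ψ = 0.8585: g = -0.03627, g' = -0.9634 → ψ = 0.8208
  ψ = 0.8208: g = -0.00200, g' = -0.8613 → ψ = 0.8185
Converged at ψ = 0.8185.

two-phase, V/F = 0.8185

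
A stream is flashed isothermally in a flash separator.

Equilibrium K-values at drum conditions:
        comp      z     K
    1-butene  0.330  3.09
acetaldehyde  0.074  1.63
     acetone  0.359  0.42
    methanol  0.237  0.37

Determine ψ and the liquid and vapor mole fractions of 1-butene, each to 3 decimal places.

Rachford–Rice: g(ψ) = Σ zᵢ(Kᵢ−1)/(1+ψ(Kᵢ−1)) = 0.
Check two-phase: ΣzᵢKᵢ = 1.379 > 1 and Σzᵢ/Kᵢ = 1.647 > 1, so g(0) = 0.379 > 0 and g(1) = -0.647 < 0.
Iterate (Newton) starting at ψ = 0.5:
  ψ = 0.500: g = -0.1385, g' = -0.802 → ψ = 0.327
  ψ = 0.327: g = 0.0032, g' = -0.862 → ψ = 0.331
Converged at ψ = 0.331.
Compositions from xᵢ = zᵢ/(1+ψ(Kᵢ−1)), yᵢ = Kᵢxᵢ:
  1-butene: x = 0.195, y = 0.603
  acetaldehyde: x = 0.061, y = 0.100
  acetone: x = 0.444, y = 0.187
  methanol: x = 0.299, y = 0.111

ψ = 0.331, x_1-butene = 0.195, y_1-butene = 0.603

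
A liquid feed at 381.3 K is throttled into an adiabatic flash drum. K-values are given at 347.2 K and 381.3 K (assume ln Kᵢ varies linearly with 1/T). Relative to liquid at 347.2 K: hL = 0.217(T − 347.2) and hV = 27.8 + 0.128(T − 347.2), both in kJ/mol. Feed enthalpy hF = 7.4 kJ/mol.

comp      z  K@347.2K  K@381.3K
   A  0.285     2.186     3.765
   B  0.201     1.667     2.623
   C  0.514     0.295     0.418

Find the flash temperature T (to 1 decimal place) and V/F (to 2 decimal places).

Adiabatic flash: solve Rachford–Rice at each trial T, then check hF = ψ·hV(T) + (1−ψ)·hL(T).
  T = 347.2 K: K = (2.186, 1.667, 0.295), RR gives ψ = 0.155, H_out = 4.317 kJ/mol
  T = 381.3 K: K = (3.765, 2.623, 0.418), RR gives ψ = 0.602, H_out = 22.316 kJ/mol
  T = 364.2 K: K = (2.903, 2.112, 0.354), RR gives ψ = 0.418, H_out = 14.666 kJ/mol
  T = 355.7 K: K = (2.528, 1.882, 0.324), RR gives ψ = 0.303, H_out = 10.051 kJ/mol
  T = 351.4 K: K = (2.351, 1.771, 0.309), RR gives ψ = 0.234, H_out = 7.336 kJ/mol
  T = 353.5 K: K = (2.436, 1.825, 0.316), RR gives ψ = 0.269, H_out = 8.702 kJ/mol
Linear interpolation between T = 351.4 (H_out = 7.336) and T = 353.5 (H_out = 8.702) on hF = 7.4 gives T ≈ 351.5 K, at which ψ = 0.24.

T = 351.5 K, V/F = 0.24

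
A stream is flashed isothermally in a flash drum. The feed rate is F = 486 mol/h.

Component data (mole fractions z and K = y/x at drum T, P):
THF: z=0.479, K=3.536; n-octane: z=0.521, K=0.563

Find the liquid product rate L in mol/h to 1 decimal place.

Material balance + equilibrium reduce to Σ zᵢ(Kᵢ−1)/(1+β(Kᵢ−1)) = 0.
Check two-phase: ΣzᵢKᵢ = 1.987 > 1 and Σzᵢ/Kᵢ = 1.061 > 1, so g(0) = 0.987 > 0 and g(1) = -0.061 < 0.
Binary case is linear: z₁(K₁−1)(1+β(K₂−1)) + z₂(K₂−1)(1+β(K₁−1)) = 0
⇒ β = [z₁(K₁−1)+z₂(K₂−1)] / [−(K₁−1)(K₂−1)] = 0.9871/1.1082 = 0.891
Then V = β·F = 0.8907·486 = 432.9 mol/h and L = F − V = 53.1 mol/h.

L = 53.1 mol/h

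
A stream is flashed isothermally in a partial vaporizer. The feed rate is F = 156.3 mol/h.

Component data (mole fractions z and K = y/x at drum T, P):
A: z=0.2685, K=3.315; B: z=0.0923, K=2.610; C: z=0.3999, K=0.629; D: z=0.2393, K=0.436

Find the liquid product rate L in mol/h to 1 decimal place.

Newton iteration, ψ⁰ = 0.5:
  ψ = 0.5000: g = 0.00030, g' = -0.6132 → ψ = 0.5005
Converged at ψ = 0.5005.
Then V = ψ·F = 0.5005·156.3 = 78.2 mol/h and L = F − V = 78.1 mol/h.

L = 78.1 mol/h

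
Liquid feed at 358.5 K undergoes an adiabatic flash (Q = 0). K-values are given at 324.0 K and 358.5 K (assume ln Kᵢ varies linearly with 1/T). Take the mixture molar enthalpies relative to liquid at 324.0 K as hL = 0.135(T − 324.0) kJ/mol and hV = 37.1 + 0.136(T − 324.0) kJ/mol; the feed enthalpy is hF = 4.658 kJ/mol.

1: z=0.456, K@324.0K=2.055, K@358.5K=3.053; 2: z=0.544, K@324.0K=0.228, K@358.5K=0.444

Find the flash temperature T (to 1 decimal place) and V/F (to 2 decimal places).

T = 326.6 K, V/F = 0.12

Adiabatic flash: solve Rachford–Rice at each trial T, then check hF = ψ·hV(T) + (1−ψ)·hL(T).
  T = 324.0 K: K = (2.055, 0.228), RR gives ψ = 0.075, H_out = 2.784 kJ/mol
  T = 358.5 K: K = (3.053, 0.444), RR gives ψ = 0.555, H_out = 25.273 kJ/mol
  T = 341.2 K: K = (2.529, 0.323), RR gives ψ = 0.318, H_out = 14.122 kJ/mol
  T = 332.6 K: K = (2.286, 0.273), RR gives ψ = 0.204, H_out = 8.725 kJ/mol
  T = 328.3 K: K = (2.169, 0.250), RR gives ψ = 0.142, H_out = 5.859 kJ/mol
  T = 326.1 K: K = (2.110, 0.238), RR gives ψ = 0.109, H_out = 4.317 kJ/mol
Linear interpolation between T = 326.1 (H_out = 4.317) and T = 328.3 (H_out = 5.859) on hF = 4.658 gives T ≈ 326.6 K, at which ψ = 0.12.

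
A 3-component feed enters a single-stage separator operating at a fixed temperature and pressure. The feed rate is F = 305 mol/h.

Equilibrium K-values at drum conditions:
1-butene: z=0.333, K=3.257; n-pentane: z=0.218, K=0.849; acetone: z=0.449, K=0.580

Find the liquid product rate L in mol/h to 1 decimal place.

Rachford–Rice: g(ψ) = Σ zᵢ(Kᵢ−1)/(1+ψ(Kᵢ−1)) = 0.
Check two-phase: ΣzᵢKᵢ = 1.530 > 1 and Σzᵢ/Kᵢ = 1.133 > 1, so g(0) = 0.530 > 0 and g(1) = -0.133 < 0.
Newton–Raphson from ψ = 0.5:
  ψ = 0.500: g = 0.0788, g' = -0.507 → ψ = 0.655
  ψ = 0.655: g = 0.0064, g' = -0.433 → ψ = 0.670
Converged at ψ = 0.670.
Then V = ψ·F = 0.6703·305 = 204.4 mol/h and L = F − V = 100.6 mol/h.

L = 100.6 mol/h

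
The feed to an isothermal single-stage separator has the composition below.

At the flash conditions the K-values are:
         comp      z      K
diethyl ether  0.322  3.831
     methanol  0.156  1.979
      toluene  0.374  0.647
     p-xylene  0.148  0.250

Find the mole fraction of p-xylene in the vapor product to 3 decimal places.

y_p-xylene = 0.076

Rachford–Rice: g(ψ) = Σ zᵢ(Kᵢ−1)/(1+ψ(Kᵢ−1)) = 0.
g(0) = ΣzᵢKᵢ − 1 = 0.821 and g(1) = 1 − Σzᵢ/Kᵢ = -0.333, so a root lies in (0, 1).
Newton iteration, ψ⁰ = 0.5:
  ψ = 0.500: g = 0.1420, g' = -0.792 → ψ = 0.679
  ψ = 0.679: g = 0.0035, g' = -0.783 → ψ = 0.684
Converged at ψ = 0.684.
Compositions from xᵢ = zᵢ/(1+ψ(Kᵢ−1)), yᵢ = Kᵢxᵢ:
  diethyl ether: x = 0.110, y = 0.420
  methanol: x = 0.093, y = 0.185
  toluene: x = 0.493, y = 0.319
  p-xylene: x = 0.304, y = 0.076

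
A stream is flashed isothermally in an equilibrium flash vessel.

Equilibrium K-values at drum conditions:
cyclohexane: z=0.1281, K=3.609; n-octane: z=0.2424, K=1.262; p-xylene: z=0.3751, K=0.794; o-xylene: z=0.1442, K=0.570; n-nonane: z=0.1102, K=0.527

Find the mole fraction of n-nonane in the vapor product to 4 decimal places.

y_n-nonane = 0.0713

Let β = V/F and solve Σ zᵢ(Kᵢ−1)/(1+β(Kᵢ−1)) = 0.
g(0) = ΣzᵢKᵢ − 1 = 0.2063 and g(1) = 1 − Σzᵢ/Kᵢ = -0.1621, so a root lies in (0, 1).
Newton iteration, β⁰ = 0.45:
  β = 0.4500: g = -0.01773, g' = -0.2979 → β = 0.3905
  β = 0.3905: g = 0.00068, g' = -0.3221 → β = 0.3926
Converged at β = 0.3926.
Compositions from xᵢ = zᵢ/(1+β(Kᵢ−1)), yᵢ = Kᵢxᵢ:
  cyclohexane: x = 0.0633, y = 0.2284
  n-octane: x = 0.2198, y = 0.2774
  p-xylene: x = 0.4081, y = 0.3240
  o-xylene: x = 0.1735, y = 0.0989
  n-nonane: x = 0.1353, y = 0.0713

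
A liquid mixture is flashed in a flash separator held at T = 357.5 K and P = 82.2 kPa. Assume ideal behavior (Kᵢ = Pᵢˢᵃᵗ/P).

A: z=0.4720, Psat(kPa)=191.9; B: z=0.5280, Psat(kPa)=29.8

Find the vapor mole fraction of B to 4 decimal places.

Raoult's law: Kᵢ = Pᵢˢᵃᵗ/P = Pᵢˢᵃᵗ/82.2.
  K_A = 191.9/82.2 = 2.334550, K_B = 29.8/82.2 = 0.362530
Material balance + equilibrium reduce to Σ zᵢ(Kᵢ−1)/(1+ψ(Kᵢ−1)) = 0.
g(0) = ΣzᵢKᵢ − 1 = 0.2933 and g(1) = 1 − Σzᵢ/Kᵢ = -0.6586, so a root lies in (0, 1).
Binary case is linear: z₁(K₁−1)(1+ψ(K₂−1)) + z₂(K₂−1)(1+ψ(K₁−1)) = 0
⇒ ψ = [z₁(K₁−1)+z₂(K₂−1)] / [−(K₁−1)(K₂−1)] = 0.29332/0.85073 = 0.3448
Compositions from xᵢ = zᵢ/(1+ψ(Kᵢ−1)), yᵢ = Kᵢxᵢ:
  A: x = 0.3233, y = 0.7547
  B: x = 0.6767, y = 0.2453

y_B = 0.2453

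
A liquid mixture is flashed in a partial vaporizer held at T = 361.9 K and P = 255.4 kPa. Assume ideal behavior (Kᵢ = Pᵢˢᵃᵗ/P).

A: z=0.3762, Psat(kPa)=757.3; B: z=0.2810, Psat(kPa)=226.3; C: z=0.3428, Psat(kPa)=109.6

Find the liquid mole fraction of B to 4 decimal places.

x_B = 0.3021

Raoult's law: Kᵢ = Pᵢˢᵃᵗ/P = Pᵢˢᵃᵗ/255.4.
  K_A = 757.3/255.4 = 2.965153, K_B = 226.3/255.4 = 0.886061, K_C = 109.6/255.4 = 0.429131
Iterate (Newton) starting at ψ = 0.32:
  ψ = 0.3200: g = 0.18121, g' = -0.7187 → ψ = 0.5721
  ψ = 0.5721: g = 0.02316, g' = -0.5725 → ψ = 0.6126
  ψ = 0.6126: g = 0.00012, g' = -0.5675 → ψ = 0.6128
Converged at ψ = 0.6128.
Compositions from xᵢ = zᵢ/(1+ψ(Kᵢ−1)), yᵢ = Kᵢxᵢ:
  A: x = 0.1707, y = 0.5061
  B: x = 0.3021, y = 0.2677
  C: x = 0.5272, y = 0.2263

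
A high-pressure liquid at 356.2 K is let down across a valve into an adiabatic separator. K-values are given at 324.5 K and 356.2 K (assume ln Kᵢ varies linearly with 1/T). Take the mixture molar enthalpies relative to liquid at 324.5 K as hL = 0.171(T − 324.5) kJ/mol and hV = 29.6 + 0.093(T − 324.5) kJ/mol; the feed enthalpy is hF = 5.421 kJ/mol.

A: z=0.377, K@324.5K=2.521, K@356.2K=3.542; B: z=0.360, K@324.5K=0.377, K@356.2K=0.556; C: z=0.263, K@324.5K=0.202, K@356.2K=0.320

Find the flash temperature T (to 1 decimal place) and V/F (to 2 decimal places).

Adiabatic flash: solve Rachford–Rice at each trial T, then check hF = ψ·hV(T) + (1−ψ)·hL(T).
  T = 324.5 K: K = (2.521, 0.377, 0.202), RR gives ψ = 0.131, H_out = 3.864 kJ/mol
  T = 356.2 K: K = (3.542, 0.556, 0.320), RR gives ψ = 0.438, H_out = 17.312 kJ/mol
  T = 340.4 K: K = (3.014, 0.462, 0.257), RR gives ψ = 0.291, H_out = 10.969 kJ/mol
  T = 332.4 K: K = (2.761, 0.418, 0.228), RR gives ψ = 0.214, H_out = 7.548 kJ/mol
  T = 328.4 K: K = (2.638, 0.397, 0.215), RR gives ψ = 0.173, H_out = 5.731 kJ/mol
  T = 326.4 K: K = (2.578, 0.387, 0.208), RR gives ψ = 0.152, H_out = 4.787 kJ/mol
Linear interpolation between T = 326.4 (H_out = 4.787) and T = 328.4 (H_out = 5.731) on hF = 5.421 gives T ≈ 327.7 K, at which ψ = 0.17.

T = 327.7 K, V/F = 0.17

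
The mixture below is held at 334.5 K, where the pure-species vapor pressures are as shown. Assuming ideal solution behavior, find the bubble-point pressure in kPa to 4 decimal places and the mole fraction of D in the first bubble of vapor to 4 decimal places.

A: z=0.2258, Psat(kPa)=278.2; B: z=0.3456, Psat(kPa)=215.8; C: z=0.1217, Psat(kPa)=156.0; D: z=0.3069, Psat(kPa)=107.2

At the bubble point ψ → 0, so ΣzᵢKᵢ = 1 with Kᵢ = Pᵢˢᵃᵗ/P ⇒ P = ΣzᵢPᵢˢᵃᵗ.
P = 0.2258·278.2 + 0.3456·215.8 + 0.1217·156.0 + 0.3069·107.2 = 189.2829 kPa
yᵢ = zᵢPᵢˢᵃᵗ/P ⇒ y_D = 0.3069·107.2/189.2829 = 0.1738

Pbub = 189.2829 kPa, y_D = 0.1738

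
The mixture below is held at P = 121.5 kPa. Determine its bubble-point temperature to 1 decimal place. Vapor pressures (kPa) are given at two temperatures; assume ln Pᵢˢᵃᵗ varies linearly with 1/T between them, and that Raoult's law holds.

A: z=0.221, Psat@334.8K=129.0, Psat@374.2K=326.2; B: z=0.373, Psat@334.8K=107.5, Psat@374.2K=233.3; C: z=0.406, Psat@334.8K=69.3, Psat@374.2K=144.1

Bubble-point temperature: ΣzᵢPᵢˢᵃᵗ(T) = P. Interpolate ln Pᵢˢᵃᵗ = aᵢ + bᵢ/T.
  T = 334.8 K: ΣzᵢPᵢˢᵃᵗ = 96.74 kPa
  T = 374.2 K: ΣzᵢPᵢˢᵃᵗ = 217.62 kPa
  T = 354.5 K: ΣzᵢPᵢˢᵃᵗ = 148.28 kPa
  T = 344.6 K: ΣzᵢPᵢˢᵃᵗ = 120.35 kPa
  T = 349.6 K: ΣzᵢPᵢˢᵃᵗ = 133.92 kPa
  T = 347.1 K: ΣzᵢPᵢˢᵃᵗ = 127.00 kPa
Interpolating between 344.6 K and 347.1 K gives T ≈ 345.0 K.

T = 345.0 K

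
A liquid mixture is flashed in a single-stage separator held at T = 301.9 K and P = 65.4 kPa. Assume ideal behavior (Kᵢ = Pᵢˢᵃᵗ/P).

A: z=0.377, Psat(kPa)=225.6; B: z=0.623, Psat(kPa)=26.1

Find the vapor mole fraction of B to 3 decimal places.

y_B = 0.320

Raoult's law: Kᵢ = Pᵢˢᵃᵗ/P = Pᵢˢᵃᵗ/65.4.
  K_A = 225.6/65.4 = 3.44954, K_B = 26.1/65.4 = 0.39908
Newton iteration, ψ⁰ = 0.43:
  ψ = 0.430: g = -0.0551, g' = -0.946 → ψ = 0.372
  ψ = 0.372: g = 0.0013, g' = -0.993 → ψ = 0.373
Converged at ψ = 0.373.
Compositions from xᵢ = zᵢ/(1+ψ(Kᵢ−1)), yᵢ = Kᵢxᵢ:
  A: x = 0.197, y = 0.680
  B: x = 0.803, y = 0.320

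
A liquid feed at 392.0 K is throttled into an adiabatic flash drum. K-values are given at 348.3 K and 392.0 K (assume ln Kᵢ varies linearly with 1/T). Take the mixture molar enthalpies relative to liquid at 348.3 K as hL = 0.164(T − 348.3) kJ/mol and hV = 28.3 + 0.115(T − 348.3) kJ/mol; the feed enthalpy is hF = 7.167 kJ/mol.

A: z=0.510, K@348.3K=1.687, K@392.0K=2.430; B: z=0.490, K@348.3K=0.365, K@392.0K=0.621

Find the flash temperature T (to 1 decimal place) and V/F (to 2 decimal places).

T = 354.4 K, V/F = 0.22

Adiabatic flash: solve Rachford–Rice at each trial T, then check hF = ψ·hV(T) + (1−ψ)·hL(T).
  T = 348.3 K: K = (1.687, 0.365), RR gives ψ = 0.090, H_out = 2.544 kJ/mol
  T = 392.0 K: K = (2.430, 0.621), RR gives ψ = 1.000, H_out = 33.325 kJ/mol
  T = 370.1 K: K = (2.046, 0.483), RR gives ψ = 0.519, H_out = 17.696 kJ/mol
  T = 359.2 K: K = (1.863, 0.422), RR gives ψ = 0.314, H_out = 10.517 kJ/mol
  T = 353.8 K: K = (1.775, 0.393), RR gives ψ = 0.208, H_out = 6.735 kJ/mol
  T = 356.5 K: K = (1.819, 0.407), RR gives ψ = 0.262, H_out = 8.658 kJ/mol
  T = 355.1 K: K = (1.796, 0.400), RR gives ψ = 0.234, H_out = 7.670 kJ/mol
Linear interpolation between T = 353.8 (H_out = 6.735) and T = 355.1 (H_out = 7.670) on hF = 7.167 gives T ≈ 354.4 K, at which ψ = 0.22.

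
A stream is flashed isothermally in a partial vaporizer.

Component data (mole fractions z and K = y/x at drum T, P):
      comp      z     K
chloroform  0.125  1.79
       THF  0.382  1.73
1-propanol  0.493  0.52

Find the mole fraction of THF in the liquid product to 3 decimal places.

Rachford–Rice: g(ψ) = Σ zᵢ(Kᵢ−1)/(1+ψ(Kᵢ−1)) = 0.
g(0) = ΣzᵢKᵢ − 1 = 0.141 and g(1) = 1 − Σzᵢ/Kᵢ = -0.239, so a root lies in (0, 1).
Newton–Raphson from ψ = 0.55:
  ψ = 0.550: g = -0.0537, g' = -0.351 → ψ = 0.397
  ψ = 0.397: g = -0.0010, g' = -0.341 → ψ = 0.394
Converged at ψ = 0.394.
Compositions from xᵢ = zᵢ/(1+ψ(Kᵢ−1)), yᵢ = Kᵢxᵢ:
  chloroform: x = 0.095, y = 0.171
  THF: x = 0.297, y = 0.513
  1-propanol: x = 0.608, y = 0.316

x_THF = 0.297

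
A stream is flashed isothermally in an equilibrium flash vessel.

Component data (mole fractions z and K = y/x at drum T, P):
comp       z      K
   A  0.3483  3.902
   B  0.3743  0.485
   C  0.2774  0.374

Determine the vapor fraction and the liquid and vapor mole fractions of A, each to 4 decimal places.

ψ = 0.3932, x_A = 0.1627, y_A = 0.6347

Iterate (Newton) starting at ψ = 0.5:
  ψ = 0.5000: g = -0.10000, g' = -0.8987 → ψ = 0.3887
  ψ = 0.3887: g = 0.00445, g' = -0.9928 → ψ = 0.3932
Converged at ψ = 0.3932.
Compositions from xᵢ = zᵢ/(1+ψ(Kᵢ−1)), yᵢ = Kᵢxᵢ:
  A: x = 0.1627, y = 0.6347
  B: x = 0.4693, y = 0.2276
  C: x = 0.3680, y = 0.1376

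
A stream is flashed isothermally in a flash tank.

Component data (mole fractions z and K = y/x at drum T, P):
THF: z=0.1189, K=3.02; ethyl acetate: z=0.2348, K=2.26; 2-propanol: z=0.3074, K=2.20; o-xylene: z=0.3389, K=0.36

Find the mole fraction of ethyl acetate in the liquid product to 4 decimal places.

x_ethyl acetate = 0.1184

Material balance + equilibrium reduce to Σ zᵢ(Kᵢ−1)/(1+ψ(Kᵢ−1)) = 0.
g(0) = ΣzᵢKᵢ − 1 = 0.6880 and g(1) = 1 − Σzᵢ/Kᵢ = -0.2244, so a root lies in (0, 1).
Newton iteration, ψ⁰ = 0.31:
  ψ = 0.3100: g = 0.35873, g' = -0.8274 → ψ = 0.7436
  ψ = 0.7436: g = 0.02986, g' = -0.8058 → ψ = 0.7806
  ψ = 0.7806: g = -0.00061, g' = -0.8402 → ψ = 0.7799
Converged at ψ = 0.7799.
Compositions from xᵢ = zᵢ/(1+ψ(Kᵢ−1)), yᵢ = Kᵢxᵢ:
  THF: x = 0.0462, y = 0.1394
  ethyl acetate: x = 0.1184, y = 0.2676
  2-propanol: x = 0.1588, y = 0.3493
  o-xylene: x = 0.6766, y = 0.2436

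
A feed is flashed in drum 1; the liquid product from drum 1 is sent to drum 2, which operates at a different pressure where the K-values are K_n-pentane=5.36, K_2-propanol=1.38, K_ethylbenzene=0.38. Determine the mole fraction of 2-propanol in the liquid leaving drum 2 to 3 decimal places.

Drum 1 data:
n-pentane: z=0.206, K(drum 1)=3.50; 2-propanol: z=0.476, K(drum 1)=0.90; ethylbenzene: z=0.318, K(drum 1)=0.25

x_2-propanol (drum 2) = 0.410

Drum 1:
Rachford–Rice: g(ψ₁) = Σ zᵢ(Kᵢ−1)/(1+ψ₁(Kᵢ−1)) = 0.
Check two-phase: ΣzᵢKᵢ = 1.229 > 1 and Σzᵢ/Kᵢ = 1.860 > 1, so g(0) = 0.229 > 0 and g(1) = -0.860 < 0.
Newton–Raphson from ψ₁ = 0.5:
  ψ₁ = 0.500: g = -0.2028, g' = -0.718 → ψ₁ = 0.217
Converged at ψ₁ = 0.217.
Drum-1 compositions:
  n-pentane: x = 0.133, y = 0.467
  2-propanol: x = 0.487, y = 0.438
  ethylbenzene: x = 0.380, y = 0.095
Drum-2 feed = drum-1 liquid: z₂ = (0.1335, 0.4866, 0.3800).
Drum 2:
Material balance + equilibrium reduce to Σ zᵢ(Kᵢ−1)/(1+ψ₂(Kᵢ−1)) = 0.
Check two-phase: ΣzᵢKᵢ = 1.531 > 1 and Σzᵢ/Kᵢ = 1.377 > 1, so g(0) = 0.531 > 0 and g(1) = -0.377 < 0.
Newton iteration, ψ₂⁰ = 0.41:
  ψ₂ = 0.410: g = 0.0528, g' = -0.642 → ψ₂ = 0.492
  ψ₂ = 0.492: g = 0.0016, g' = -0.609 → ψ₂ = 0.495
Converged at ψ₂ = 0.495.
  n-pentane: x = 0.042, y = 0.227
  2-propanol: x = 0.410, y = 0.565
  ethylbenzene: x = 0.548, y = 0.208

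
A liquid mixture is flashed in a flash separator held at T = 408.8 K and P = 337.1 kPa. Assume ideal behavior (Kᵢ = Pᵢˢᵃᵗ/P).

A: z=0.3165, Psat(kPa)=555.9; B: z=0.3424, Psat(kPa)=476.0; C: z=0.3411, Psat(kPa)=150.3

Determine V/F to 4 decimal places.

V/F = 0.5332

Raoult's law: Kᵢ = Pᵢˢᵃᵗ/P = Pᵢˢᵃᵗ/337.1.
  K_A = 555.9/337.1 = 1.649066, K_B = 476.0/337.1 = 1.412044, K_C = 150.3/337.1 = 0.445862
Rachford–Rice: g(V/F) = Σ zᵢ(Kᵢ−1)/(1+V/F(Kᵢ−1)) = 0.
Check two-phase: ΣzᵢKᵢ = 1.1575 > 1 and Σzᵢ/Kᵢ = 1.1994 > 1, so g(0) = 0.1575 > 0 and g(1) = -0.1994 < 0.
Iterate (Newton) starting at V/F = 0.5:
  V/F = 0.5000: g = 0.01062, g' = -0.3164 → V/F = 0.5336
  V/F = 0.5336: g = -0.00012, g' = -0.3238 → V/F = 0.5332
Converged at V/F = 0.5332.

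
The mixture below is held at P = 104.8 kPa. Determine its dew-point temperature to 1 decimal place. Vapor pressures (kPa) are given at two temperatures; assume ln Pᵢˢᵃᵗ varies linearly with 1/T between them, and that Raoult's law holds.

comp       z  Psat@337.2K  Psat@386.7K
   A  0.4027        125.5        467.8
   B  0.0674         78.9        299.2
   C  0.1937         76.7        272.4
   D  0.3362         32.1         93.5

Dew-point temperature: Σzᵢ·P/Pᵢˢᵃᵗ(T) = 1. Interpolate ln Pᵢˢᵃᵗ = aᵢ + bᵢ/T.
  T = 337.2 K: ΣzᵢP/Pᵢˢᵃᵗ = 1.7881
  T = 386.7 K: ΣzᵢP/Pᵢˢᵃᵗ = 0.5652
  T = 361.9 K: ΣzᵢP/Pᵢˢᵃᵗ = 0.9661
  T = 349.5 K: ΣzᵢP/Pᵢˢᵃᵗ = 1.3011
  T = 355.7 K: ΣzᵢP/Pᵢˢᵃᵗ = 1.1182
  T = 358.8 K: ΣzᵢP/Pᵢˢᵃᵗ = 1.0387
  T = 360.4 K: ΣzᵢP/Pᵢˢᵃᵗ = 1.0004
Interpolating between 360.4 K and 361.9 K gives T ≈ 360.4 K.

T = 360.4 K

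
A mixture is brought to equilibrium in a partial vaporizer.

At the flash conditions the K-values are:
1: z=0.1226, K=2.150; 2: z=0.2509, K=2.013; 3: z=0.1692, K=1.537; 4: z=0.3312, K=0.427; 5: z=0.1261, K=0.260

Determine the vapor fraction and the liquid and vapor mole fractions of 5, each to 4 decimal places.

Newton iteration, ψ⁰ = 0.42:
  ψ = 0.4200: g = -0.03781, g' = -0.5669 → ψ = 0.3533
  ψ = 0.3533: g = -0.00050, g' = -0.5536 → ψ = 0.3524
Converged at ψ = 0.3524.
Compositions from xᵢ = zᵢ/(1+ψ(Kᵢ−1)), yᵢ = Kᵢxᵢ:
  1: x = 0.0872, y = 0.1876
  2: x = 0.1849, y = 0.3722
  3: x = 0.1423, y = 0.2187
  4: x = 0.4150, y = 0.1772
  5: x = 0.1706, y = 0.0444

ψ = 0.3524, x_5 = 0.1706, y_5 = 0.0444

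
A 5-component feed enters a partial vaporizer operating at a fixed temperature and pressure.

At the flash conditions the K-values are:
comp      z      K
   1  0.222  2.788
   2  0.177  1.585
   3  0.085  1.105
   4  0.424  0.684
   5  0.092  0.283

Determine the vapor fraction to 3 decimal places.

Rachford–Rice: g(ψ) = Σ zᵢ(Kᵢ−1)/(1+ψ(Kᵢ−1)) = 0.
Feasibility: ΣzᵢKᵢ = 1.309, Σzᵢ/Kᵢ = 1.213 — both > 1, two phases present.
Newton iteration, ψ⁰ = 0.5:
  ψ = 0.500: g = 0.0362, g' = -0.410 → ψ = 0.588
  ψ = 0.588: g = 0.0002, g' = -0.408 → ψ = 0.589
Converged at ψ = 0.589.

ψ = 0.589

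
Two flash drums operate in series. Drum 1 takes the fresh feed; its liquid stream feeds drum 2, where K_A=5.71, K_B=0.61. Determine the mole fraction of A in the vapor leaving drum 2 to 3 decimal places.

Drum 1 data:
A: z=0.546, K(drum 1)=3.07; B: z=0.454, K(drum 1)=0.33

y_A (drum 2) = 0.437

Drum 1:
Let ψ₁ = V/F and solve Σ zᵢ(Kᵢ−1)/(1+ψ₁(Kᵢ−1)) = 0.
Feasibility: ΣzᵢKᵢ = 1.826, Σzᵢ/Kᵢ = 1.554 — both > 1, two phases present.
Newton iteration, ψ₁⁰ = 0.67:
  ψ₁ = 0.670: g = -0.0784, g' = -1.082 → ψ₁ = 0.597
  ψ₁ = 0.597: g = -0.0019, g' = -1.034 → ψ₁ = 0.596
Converged at ψ₁ = 0.596.
Drum-1 compositions:
  A: x = 0.245, y = 0.751
  B: x = 0.755, y = 0.249
Drum-2 feed = drum-1 liquid: z₂ = (0.2445, 0.7555).
Drum 2:
Material balance + equilibrium reduce to Σ zᵢ(Kᵢ−1)/(1+ψ₂(Kᵢ−1)) = 0.
Check two-phase: ΣzᵢKᵢ = 1.857 > 1 and Σzᵢ/Kᵢ = 1.281 > 1, so g(0) = 0.857 > 0 and g(1) = -0.281 < 0.
Iterate (Newton) starting at ψ₂ = 0.5:
  ψ₂ = 0.500: g = -0.0227, g' = -0.659 → ψ₂ = 0.466
  ψ₂ = 0.466: g = 0.0007, g' = -0.704 → ψ₂ = 0.467
Converged at ψ₂ = 0.467.
  A: x = 0.076, y = 0.437
  B: x = 0.924, y = 0.563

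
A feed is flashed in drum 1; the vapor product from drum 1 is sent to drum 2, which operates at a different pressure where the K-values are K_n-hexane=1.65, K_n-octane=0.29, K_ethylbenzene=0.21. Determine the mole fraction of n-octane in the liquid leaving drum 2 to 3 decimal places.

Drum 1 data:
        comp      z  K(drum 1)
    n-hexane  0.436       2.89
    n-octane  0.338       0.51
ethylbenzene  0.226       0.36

x_n-octane (drum 2) = 0.303

Drum 1:
Rachford–Rice: g(ψ₁) = Σ zᵢ(Kᵢ−1)/(1+ψ₁(Kᵢ−1)) = 0.
Feasibility: ΣzᵢKᵢ = 1.514, Σzᵢ/Kᵢ = 1.441 — both > 1, two phases present.
Iterate (Newton) starting at ψ₁ = 0.5:
  ψ₁ = 0.500: g = -0.0084, g' = -0.754 → ψ₁ = 0.489
Converged at ψ₁ = 0.489.
Drum-1 compositions:
  n-hexane: x = 0.227, y = 0.655
  n-octane: x = 0.444, y = 0.227
  ethylbenzene: x = 0.329, y = 0.118
Drum-2 feed = drum-1 vapor: z₂ = (0.6549, 0.2267, 0.1184).
Drum 2:
Let ψ₂ = V/F and solve Σ zᵢ(Kᵢ−1)/(1+ψ₂(Kᵢ−1)) = 0.
Check two-phase: ΣzᵢKᵢ = 1.171 > 1 and Σzᵢ/Kᵢ = 1.742 > 1, so g(0) = 0.171 > 0 and g(1) = -0.742 < 0.
Newton–Raphson from ψ₂ = 0.57:
  ψ₂ = 0.570: g = -0.1299, g' = -0.714 → ψ₂ = 0.388
  ψ₂ = 0.388: g = -0.0171, g' = -0.548 → ψ₂ = 0.357
  ψ₂ = 0.357: g = -0.0003, g' = -0.531 → ψ₂ = 0.356
Converged at ψ₂ = 0.356.
  n-hexane: x = 0.532, y = 0.877
  n-octane: x = 0.303, y = 0.088
  ethylbenzene: x = 0.165, y = 0.035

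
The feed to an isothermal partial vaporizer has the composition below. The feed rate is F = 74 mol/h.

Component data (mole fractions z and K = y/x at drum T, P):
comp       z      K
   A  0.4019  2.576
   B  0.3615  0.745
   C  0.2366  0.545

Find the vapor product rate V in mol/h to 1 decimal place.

V = 58.2 mol/h

Material balance + equilibrium reduce to Σ zᵢ(Kᵢ−1)/(1+ψ(Kᵢ−1)) = 0.
Feasibility: ΣzᵢKᵢ = 1.4336, Σzᵢ/Kᵢ = 1.0754 — both > 1, two phases present.
Newton–Raphson from ψ = 0.5:
  ψ = 0.5000: g = 0.10924, g' = -0.4252 → ψ = 0.7569
  ψ = 0.7569: g = 0.01041, g' = -0.3576 → ψ = 0.7860
  ψ = 0.7860: g = 0.00005, g' = -0.3546 → ψ = 0.7861
Converged at ψ = 0.7861.
Then V = ψ·F = 0.7861·74 = 58.2 mol/h and L = F − V = 15.8 mol/h.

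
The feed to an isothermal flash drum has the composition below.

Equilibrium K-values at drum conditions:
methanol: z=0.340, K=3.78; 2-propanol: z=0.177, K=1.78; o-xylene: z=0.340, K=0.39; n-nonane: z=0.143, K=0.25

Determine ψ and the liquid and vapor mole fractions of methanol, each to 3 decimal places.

Material balance + equilibrium reduce to Σ zᵢ(Kᵢ−1)/(1+ψ(Kᵢ−1)) = 0.
g(0) = ΣzᵢKᵢ − 1 = 0.769 and g(1) = 1 − Σzᵢ/Kᵢ = -0.633, so a root lies in (0, 1).
Newton–Raphson from ψ = 0.5:
  ψ = 0.500: g = 0.0248, g' = -0.984 → ψ = 0.525
Converged at ψ = 0.525.
Compositions from xᵢ = zᵢ/(1+ψ(Kᵢ−1)), yᵢ = Kᵢxᵢ:
  methanol: x = 0.138, y = 0.522
  2-propanol: x = 0.126, y = 0.223
  o-xylene: x = 0.500, y = 0.195
  n-nonane: x = 0.236, y = 0.059

ψ = 0.525, x_methanol = 0.138, y_methanol = 0.522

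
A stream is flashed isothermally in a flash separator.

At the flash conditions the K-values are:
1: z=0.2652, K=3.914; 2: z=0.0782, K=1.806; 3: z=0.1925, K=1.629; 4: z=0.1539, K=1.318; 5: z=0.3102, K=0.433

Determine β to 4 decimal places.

Iterate (Newton) starting at β = 0.6:
  β = 0.6000: g = 0.18610, g' = -0.6014 → β = 0.9094
  β = 0.9094: g = -0.00006, g' = -0.6512 → β = 0.9093
Converged at β = 0.9093.

β = 0.9093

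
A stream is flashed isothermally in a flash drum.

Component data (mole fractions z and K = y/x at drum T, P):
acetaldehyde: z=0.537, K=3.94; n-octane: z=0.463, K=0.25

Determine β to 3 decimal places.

Iterate (Newton) starting at β = 0.5:
  β = 0.500: g = 0.0836, g' = -1.428 → β = 0.559
Converged at β = 0.559.

β = 0.559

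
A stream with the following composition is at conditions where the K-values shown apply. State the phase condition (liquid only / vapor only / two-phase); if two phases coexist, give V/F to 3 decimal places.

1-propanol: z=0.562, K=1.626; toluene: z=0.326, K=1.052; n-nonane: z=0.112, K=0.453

vapor only

ΣzᵢKᵢ = 1.308; Σzᵢ/Kᵢ = 0.903.
Since Σzᵢ/Kᵢ < 1 the mixture is above its dew point — single vapor phase.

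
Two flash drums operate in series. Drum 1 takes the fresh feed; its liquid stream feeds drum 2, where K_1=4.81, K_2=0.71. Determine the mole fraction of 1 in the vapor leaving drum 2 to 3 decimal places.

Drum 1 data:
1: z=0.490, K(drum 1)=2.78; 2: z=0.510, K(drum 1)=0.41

Drum 1:
Let ψ₁ = V/F and solve Σ zᵢ(Kᵢ−1)/(1+ψ₁(Kᵢ−1)) = 0.
Check two-phase: ΣzᵢKᵢ = 1.571 > 1 and Σzᵢ/Kᵢ = 1.420 > 1, so g(0) = 0.571 > 0 and g(1) = -0.420 < 0.
Binary case is linear: z₁(K₁−1)(1+ψ₁(K₂−1)) + z₂(K₂−1)(1+ψ₁(K₁−1)) = 0
⇒ ψ₁ = [z₁(K₁−1)+z₂(K₂−1)] / [−(K₁−1)(K₂−1)] = 0.5713/1.0502 = 0.544
Drum-1 compositions:
  1: x = 0.249, y = 0.692
  2: x = 0.751, y = 0.308
Drum-2 feed = drum-1 liquid: z₂ = (0.2489, 0.7511).
Drum 2:
Rachford–Rice: g(ψ₂) = Σ zᵢ(Kᵢ−1)/(1+ψ₂(Kᵢ−1)) = 0.
Check two-phase: ΣzᵢKᵢ = 1.731 > 1 and Σzᵢ/Kᵢ = 1.110 > 1, so g(0) = 0.731 > 0 and g(1) = -0.110 < 0.
Binary case is linear: z₁(K₁−1)(1+ψ₂(K₂−1)) + z₂(K₂−1)(1+ψ₂(K₁−1)) = 0
⇒ ψ₂ = [z₁(K₁−1)+z₂(K₂−1)] / [−(K₁−1)(K₂−1)] = 0.7307/1.1049 = 0.661
  1: x = 0.071, y = 0.340
  2: x = 0.929, y = 0.660

y_1 (drum 2) = 0.340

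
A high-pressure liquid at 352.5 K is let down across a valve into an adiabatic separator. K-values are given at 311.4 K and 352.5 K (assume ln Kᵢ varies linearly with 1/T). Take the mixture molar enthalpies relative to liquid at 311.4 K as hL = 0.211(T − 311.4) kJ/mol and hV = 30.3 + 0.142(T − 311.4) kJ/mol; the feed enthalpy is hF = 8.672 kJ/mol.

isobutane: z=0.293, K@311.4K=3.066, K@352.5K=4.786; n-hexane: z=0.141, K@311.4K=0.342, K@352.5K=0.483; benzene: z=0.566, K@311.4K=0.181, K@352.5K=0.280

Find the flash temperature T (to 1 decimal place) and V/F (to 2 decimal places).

T = 331.7 K, V/F = 0.15

Adiabatic flash: solve Rachford–Rice at each trial T, then check hF = ψ·hV(T) + (1−ψ)·hL(T).
  T = 311.4 K: K = (3.066, 0.342, 0.181), RR gives ψ = 0.030, H_out = 0.912 kJ/mol
  T = 352.5 K: K = (4.786, 0.483, 0.280), RR gives ψ = 0.243, H_out = 15.353 kJ/mol
  T = 331.9 K: K = (3.882, 0.411, 0.228), RR gives ψ = 0.153, H_out = 8.731 kJ/mol
  T = 321.6 K: K = (3.461, 0.376, 0.204), RR gives ψ = 0.097, H_out = 5.023 kJ/mol
  T = 326.8 K: K = (3.671, 0.393, 0.216), RR gives ψ = 0.126, H_out = 6.940 kJ/mol
  T = 329.4 K: K = (3.778, 0.402, 0.222), RR gives ψ = 0.140, H_out = 7.863 kJ/mol
  T = 330.6 K: K = (3.827, 0.406, 0.225), RR gives ψ = 0.146, H_out = 8.282 kJ/mol
Linear interpolation between T = 330.6 (H_out = 8.282) and T = 331.9 (H_out = 8.731) on hF = 8.672 gives T ≈ 331.7 K, at which ψ = 0.15.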